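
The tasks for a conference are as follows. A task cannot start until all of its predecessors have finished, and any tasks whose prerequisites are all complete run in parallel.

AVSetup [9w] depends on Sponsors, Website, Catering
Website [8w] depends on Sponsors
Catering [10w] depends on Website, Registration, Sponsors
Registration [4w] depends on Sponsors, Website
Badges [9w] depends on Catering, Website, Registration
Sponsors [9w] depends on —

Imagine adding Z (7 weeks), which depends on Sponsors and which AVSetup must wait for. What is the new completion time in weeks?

40

Originally the project takes 40 weeks.
With Z inserted, AVSetup now waits for max(Sponsors, Website, Catering, Z).
New critical path: Sponsors→Website→Registration→Catering→AVSetup = 9+8+4+10+9 = 40 ⇒ 40 weeks.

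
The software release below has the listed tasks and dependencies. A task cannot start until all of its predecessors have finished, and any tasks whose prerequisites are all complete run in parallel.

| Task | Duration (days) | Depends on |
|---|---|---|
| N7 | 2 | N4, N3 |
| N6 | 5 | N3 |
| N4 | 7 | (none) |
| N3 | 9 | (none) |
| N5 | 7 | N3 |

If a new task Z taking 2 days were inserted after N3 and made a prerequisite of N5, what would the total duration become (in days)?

18

Originally the project takes 16 days.
With Z inserted, N5 now waits for max(N3, Z).
New critical path: N3→Z→N5 = 9+2+7 = 18 ⇒ 18 days.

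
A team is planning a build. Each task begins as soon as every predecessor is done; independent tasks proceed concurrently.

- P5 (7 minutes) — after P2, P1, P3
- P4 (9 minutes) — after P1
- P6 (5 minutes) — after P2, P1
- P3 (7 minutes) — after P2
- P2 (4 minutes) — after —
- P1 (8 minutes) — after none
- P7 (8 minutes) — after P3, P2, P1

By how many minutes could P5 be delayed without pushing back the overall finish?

1

The longest chain is P2→P3→P7 = 4+7+8 = 19; overall finish 19 minutes.
Longest path through P5: 18 minutes (earliest finish 18, latest finish 19).
So P5 can slip 19 − 18 = 1 minute.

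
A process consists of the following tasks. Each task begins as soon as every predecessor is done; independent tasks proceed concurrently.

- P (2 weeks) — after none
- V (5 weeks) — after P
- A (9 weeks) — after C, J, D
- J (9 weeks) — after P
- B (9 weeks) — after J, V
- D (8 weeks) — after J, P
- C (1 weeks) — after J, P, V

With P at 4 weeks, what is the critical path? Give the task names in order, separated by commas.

P, J, D, A

The binding path is P→J→D→A = 2+9+8+9 = 28; finish at 28 weeks.
P is on the critical path; changing it to 4 makes that path 30 weeks.
The critical path is still P→J→D→A; finish is now 30 weeks.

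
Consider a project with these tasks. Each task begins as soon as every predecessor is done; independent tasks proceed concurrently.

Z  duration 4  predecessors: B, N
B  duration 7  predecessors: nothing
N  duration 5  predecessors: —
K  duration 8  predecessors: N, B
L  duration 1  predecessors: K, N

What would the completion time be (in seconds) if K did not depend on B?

Before: longest chain B→K→L = 7+8+1 = 16, finish 16.
Without B→K, K's earliest start moves from 7 to 5.
New critical path: N→K→L = 5+8+1 = 14 ⇒ 14 seconds.

14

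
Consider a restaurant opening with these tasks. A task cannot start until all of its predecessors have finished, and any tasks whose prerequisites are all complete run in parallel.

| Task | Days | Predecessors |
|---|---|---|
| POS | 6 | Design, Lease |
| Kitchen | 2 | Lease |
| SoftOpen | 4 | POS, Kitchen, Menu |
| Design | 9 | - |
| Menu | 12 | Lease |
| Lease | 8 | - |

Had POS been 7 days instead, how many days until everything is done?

24

As given, the longest chain is Lease→Menu→SoftOpen = 8+12+4 = 24, so the finish is 24 days.
POS has 5 days of float (longest path through it is 19).
No other chain overtakes it, so the finish is 24 days.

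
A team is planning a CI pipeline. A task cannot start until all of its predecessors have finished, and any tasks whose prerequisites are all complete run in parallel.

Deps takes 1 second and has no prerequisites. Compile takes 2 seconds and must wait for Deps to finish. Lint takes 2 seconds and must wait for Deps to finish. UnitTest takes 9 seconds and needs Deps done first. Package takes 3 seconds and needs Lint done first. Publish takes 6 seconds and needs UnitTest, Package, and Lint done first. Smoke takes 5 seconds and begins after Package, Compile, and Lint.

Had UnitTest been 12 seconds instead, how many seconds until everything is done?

19

Critical path before the change: Deps→UnitTest→Publish = 1+9+6 = 16 giving 16 seconds.
Since UnitTest is critical, the +3 change carries straight to that chain (now 19 seconds).
That remains the longest chain; total 19 seconds.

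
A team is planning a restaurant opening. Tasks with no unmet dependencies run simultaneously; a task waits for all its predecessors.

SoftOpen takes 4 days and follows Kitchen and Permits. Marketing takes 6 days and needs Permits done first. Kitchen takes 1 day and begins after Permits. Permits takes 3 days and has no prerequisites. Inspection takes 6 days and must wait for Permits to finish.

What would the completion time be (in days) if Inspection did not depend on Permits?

Before: longest chain Permits→Marketing = 3+6 = 9, finish 9.
Without Permits→Inspection, Inspection's earliest start moves from 3 to 0.
The longest chain is now Permits→Marketing = 3+6 = 9, so the job takes 9 days.

9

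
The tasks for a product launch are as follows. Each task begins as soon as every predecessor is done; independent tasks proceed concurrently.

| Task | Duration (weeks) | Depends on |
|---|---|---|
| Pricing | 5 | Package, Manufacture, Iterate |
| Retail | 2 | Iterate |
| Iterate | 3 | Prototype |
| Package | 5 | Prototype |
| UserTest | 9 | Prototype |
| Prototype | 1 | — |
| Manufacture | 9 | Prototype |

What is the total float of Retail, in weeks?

The longest chain is Prototype→Manufacture→Pricing = 1+9+5 = 15; overall finish 15 weeks.
Longest path through Retail: 6 weeks (earliest finish 6, latest finish 15).
So Retail can slip 15 − 6 = 9 weeks.

9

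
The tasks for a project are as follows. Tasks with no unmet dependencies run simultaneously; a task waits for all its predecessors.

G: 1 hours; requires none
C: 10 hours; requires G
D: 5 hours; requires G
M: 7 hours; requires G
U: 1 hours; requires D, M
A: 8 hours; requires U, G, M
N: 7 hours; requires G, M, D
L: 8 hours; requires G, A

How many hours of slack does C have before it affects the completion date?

Critical path: G→M→U→A→L = 1+7+1+8+8 = 25, so the finish is 25 hours.
C finishes as early as 11 and must finish by 25.
Float = 25 − 11 = 14.

14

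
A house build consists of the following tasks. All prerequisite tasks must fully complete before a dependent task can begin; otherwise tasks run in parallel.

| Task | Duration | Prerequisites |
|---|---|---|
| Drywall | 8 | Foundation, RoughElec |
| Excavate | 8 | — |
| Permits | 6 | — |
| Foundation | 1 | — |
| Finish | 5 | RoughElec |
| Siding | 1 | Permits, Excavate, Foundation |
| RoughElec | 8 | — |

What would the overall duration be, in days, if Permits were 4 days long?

16

Baseline: RoughElec→Drywall = 8+8 = 16 → 16 days.
Permits has 9 days of float (longest path through it is 7).
That remains the longest chain; total 16 days.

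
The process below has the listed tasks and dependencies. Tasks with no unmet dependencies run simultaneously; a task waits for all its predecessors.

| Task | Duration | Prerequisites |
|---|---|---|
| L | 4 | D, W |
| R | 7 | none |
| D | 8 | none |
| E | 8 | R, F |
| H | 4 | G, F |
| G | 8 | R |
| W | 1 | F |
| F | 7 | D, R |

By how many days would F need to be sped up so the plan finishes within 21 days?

Current finish: 23 days; target: 21.
F is on every critical path, so each day cut from F cuts the finish by one (this holds down to a finish of 19).
Need 23 − 21 = 2 days off F → F becomes 5 days, finish becomes 21.

2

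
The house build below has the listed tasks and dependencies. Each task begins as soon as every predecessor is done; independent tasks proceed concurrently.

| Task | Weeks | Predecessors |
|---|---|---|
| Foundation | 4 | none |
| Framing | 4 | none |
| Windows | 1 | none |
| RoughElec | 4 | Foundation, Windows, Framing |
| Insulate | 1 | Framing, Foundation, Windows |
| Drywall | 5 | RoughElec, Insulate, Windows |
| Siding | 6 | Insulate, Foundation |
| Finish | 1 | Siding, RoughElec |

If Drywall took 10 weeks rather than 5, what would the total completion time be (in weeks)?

Actual critical path: Foundation→RoughElec→Drywall = 4+4+5 = 13 ⇒ 13 weeks.
Drywall lies on that path, so at 10 weeks the path becomes 18 weeks.
That remains the longest chain; total 18 weeks.

18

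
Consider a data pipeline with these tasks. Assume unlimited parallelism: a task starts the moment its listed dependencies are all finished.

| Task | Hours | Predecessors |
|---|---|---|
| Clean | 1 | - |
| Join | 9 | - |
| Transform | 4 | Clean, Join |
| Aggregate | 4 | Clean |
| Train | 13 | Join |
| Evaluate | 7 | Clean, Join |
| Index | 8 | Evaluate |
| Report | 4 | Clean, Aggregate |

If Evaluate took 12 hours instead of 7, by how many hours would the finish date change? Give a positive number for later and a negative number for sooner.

The binding path is Join→Evaluate→Index = 9+7+8 = 24; finish at 24 hours.
Evaluate lies on that path, so at 12 hours the path becomes 29 hours.
That remains the longest chain; total 29 hours.
Change in finish: 29 − 24 = +5 hours.

5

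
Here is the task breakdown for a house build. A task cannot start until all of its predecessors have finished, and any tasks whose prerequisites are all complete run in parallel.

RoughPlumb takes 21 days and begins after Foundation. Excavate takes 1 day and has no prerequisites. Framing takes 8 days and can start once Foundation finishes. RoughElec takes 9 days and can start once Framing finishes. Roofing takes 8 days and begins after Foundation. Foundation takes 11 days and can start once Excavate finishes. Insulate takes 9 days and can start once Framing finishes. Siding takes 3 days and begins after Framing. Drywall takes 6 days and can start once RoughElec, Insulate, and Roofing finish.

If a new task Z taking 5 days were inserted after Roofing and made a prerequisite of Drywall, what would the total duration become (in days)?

Originally the job takes 35 days.
With Z inserted, Drywall now waits for max(RoughElec, Insulate, Roofing, Z).
New critical path: Excavate→Foundation→Framing→RoughElec→Drywall = 1+11+8+9+6 = 35 ⇒ 35 days.

35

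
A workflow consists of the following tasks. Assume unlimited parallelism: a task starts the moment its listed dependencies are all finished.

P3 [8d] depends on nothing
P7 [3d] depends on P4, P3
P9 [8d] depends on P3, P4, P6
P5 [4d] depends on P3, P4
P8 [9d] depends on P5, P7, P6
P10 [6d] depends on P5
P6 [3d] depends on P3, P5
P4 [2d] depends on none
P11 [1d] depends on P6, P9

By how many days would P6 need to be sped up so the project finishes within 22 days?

2

Current finish: 24 days; target: 22.
P6 is on every critical path, so each day cut from P6 cuts the finish by one (this holds down to a finish of 22).
Need 24 − 22 = 2 days off P6 → P6 becomes 1 day, finish becomes 22.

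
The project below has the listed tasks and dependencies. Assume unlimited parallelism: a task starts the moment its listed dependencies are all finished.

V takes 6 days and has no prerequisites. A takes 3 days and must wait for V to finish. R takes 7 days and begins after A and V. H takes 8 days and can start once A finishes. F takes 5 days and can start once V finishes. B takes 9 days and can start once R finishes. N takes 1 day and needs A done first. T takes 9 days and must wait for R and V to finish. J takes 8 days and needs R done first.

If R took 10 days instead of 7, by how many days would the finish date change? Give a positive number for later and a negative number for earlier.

The binding path is V→A→R→B = 6+3+7+9 = 25; finish at 25 days.
R lies on that path, so at 10 days the path becomes 28 days.
No other chain overtakes it, so the finish is 28 days.
Change in finish: 28 − 25 = +3 days.

3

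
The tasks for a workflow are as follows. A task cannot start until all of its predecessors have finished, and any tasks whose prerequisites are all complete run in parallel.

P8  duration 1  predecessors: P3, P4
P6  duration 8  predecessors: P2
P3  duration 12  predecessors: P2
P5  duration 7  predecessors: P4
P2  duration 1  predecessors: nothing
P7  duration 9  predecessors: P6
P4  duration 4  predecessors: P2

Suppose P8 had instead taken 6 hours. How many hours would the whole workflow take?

19

Baseline: P2→P6→P7 = 1+8+9 = 18 → 18 hours.
The longest path through P8 is only 14 hours, so P8 has float 4.
New critical path: P2→P3→P8 = 1+12+6 = 19 ⇒ 19 hours.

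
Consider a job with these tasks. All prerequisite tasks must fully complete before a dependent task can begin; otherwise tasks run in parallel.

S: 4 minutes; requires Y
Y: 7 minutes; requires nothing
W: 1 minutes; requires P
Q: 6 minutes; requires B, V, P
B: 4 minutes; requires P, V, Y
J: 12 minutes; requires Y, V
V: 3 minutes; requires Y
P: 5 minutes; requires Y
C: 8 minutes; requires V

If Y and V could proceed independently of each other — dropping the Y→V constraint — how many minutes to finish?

22

Before: longest chain Y→P→B→Q = 7+5+4+6 = 22, finish 22.
Without Y→V, V's earliest start moves from 7 to 0.
New critical path: Y→P→B→Q = 7+5+4+6 = 22 ⇒ 22 minutes.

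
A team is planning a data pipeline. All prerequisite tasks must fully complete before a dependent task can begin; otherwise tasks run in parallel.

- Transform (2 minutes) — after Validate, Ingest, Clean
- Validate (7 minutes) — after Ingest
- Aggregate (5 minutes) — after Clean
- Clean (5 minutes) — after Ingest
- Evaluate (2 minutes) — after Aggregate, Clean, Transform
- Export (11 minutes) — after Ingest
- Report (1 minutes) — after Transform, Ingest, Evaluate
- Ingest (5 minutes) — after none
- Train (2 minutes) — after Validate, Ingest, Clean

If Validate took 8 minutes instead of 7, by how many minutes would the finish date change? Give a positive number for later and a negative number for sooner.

Baseline: Ingest→Clean→Aggregate→Evaluate→Report = 5+5+5+2+1 = 18 → 18 minutes.
Validate is off the critical path — its longest chain is 17 minutes, giving 1 of slack.
The critical path is still Ingest→Clean→Aggregate→Evaluate→Report; finish is now 18 minutes.
Change in finish: 18 − 18 = +0 minutes.

0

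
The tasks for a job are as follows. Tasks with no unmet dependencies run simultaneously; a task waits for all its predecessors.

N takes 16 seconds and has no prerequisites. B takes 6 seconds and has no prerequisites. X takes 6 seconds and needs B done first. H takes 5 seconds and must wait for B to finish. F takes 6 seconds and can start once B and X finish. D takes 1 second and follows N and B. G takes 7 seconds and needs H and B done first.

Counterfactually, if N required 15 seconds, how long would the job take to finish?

18

Critical path before the change: B→X→F = 6+6+6 = 18 giving 18 seconds.
The longest path through N is only 17 seconds, so N has float 1.
The critical path is still B→X→F; finish is now 18 seconds.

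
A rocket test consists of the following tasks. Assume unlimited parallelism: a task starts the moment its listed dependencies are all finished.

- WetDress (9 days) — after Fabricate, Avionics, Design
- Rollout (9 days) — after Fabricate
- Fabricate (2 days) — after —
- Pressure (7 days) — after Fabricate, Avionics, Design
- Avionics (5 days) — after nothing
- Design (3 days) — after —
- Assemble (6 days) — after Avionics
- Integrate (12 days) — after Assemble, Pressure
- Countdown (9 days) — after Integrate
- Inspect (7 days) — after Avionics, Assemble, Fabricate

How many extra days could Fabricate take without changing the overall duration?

Avionics→Pressure→Integrate→Countdown = 5+7+12+9 = 33 sets the makespan at 33 days.
Fabricate finishes as early as 2 and must finish by 5.
Slack of Fabricate = 3 − 0 = 3 days.

3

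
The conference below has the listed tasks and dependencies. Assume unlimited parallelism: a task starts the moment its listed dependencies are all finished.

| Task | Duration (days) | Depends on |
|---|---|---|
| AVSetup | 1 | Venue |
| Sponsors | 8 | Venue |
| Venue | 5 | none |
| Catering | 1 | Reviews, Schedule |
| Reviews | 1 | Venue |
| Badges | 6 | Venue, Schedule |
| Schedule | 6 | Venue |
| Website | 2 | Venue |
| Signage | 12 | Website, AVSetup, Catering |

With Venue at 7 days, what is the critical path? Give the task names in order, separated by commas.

Actual critical path: Venue→Schedule→Catering→Signage = 5+6+1+12 = 24 ⇒ 24 days.
Since Venue is critical, the +2 change carries straight to that chain (now 26 days).
That remains the longest chain; total 26 days.

Venue, Schedule, Catering, Signage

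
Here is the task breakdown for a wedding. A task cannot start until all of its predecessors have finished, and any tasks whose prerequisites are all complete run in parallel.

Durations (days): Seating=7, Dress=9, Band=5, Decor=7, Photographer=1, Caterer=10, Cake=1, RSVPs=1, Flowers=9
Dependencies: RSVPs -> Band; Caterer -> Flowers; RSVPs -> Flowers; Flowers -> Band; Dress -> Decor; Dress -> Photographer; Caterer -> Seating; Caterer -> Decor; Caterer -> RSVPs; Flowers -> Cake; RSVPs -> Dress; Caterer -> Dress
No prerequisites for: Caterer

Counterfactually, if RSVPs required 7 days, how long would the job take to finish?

33

As given, the longest chain is Caterer→RSVPs→Dress→Decor = 10+1+9+7 = 27, so the finish is 27 days.
RSVPs lies on that path, so at 7 days the path becomes 33 days.
The critical path is still Caterer→RSVPs→Dress→Decor; finish is now 33 days.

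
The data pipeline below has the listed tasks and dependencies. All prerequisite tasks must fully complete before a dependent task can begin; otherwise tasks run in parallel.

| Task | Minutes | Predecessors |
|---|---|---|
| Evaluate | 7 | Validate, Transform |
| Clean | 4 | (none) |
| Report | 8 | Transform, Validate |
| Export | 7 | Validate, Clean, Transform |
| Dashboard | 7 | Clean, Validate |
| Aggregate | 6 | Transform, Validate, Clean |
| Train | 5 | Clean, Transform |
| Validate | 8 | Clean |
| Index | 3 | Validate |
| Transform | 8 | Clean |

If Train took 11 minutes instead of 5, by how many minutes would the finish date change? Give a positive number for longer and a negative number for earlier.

3

The binding path is Clean→Validate→Report = 4+8+8 = 20; finish at 20 minutes.
The longest path through Train is only 17 minutes, so Train has float 3.
New critical path: Clean→Transform→Train = 4+8+11 = 23 ⇒ 23 minutes.
Change in finish: 23 − 20 = +3 minutes.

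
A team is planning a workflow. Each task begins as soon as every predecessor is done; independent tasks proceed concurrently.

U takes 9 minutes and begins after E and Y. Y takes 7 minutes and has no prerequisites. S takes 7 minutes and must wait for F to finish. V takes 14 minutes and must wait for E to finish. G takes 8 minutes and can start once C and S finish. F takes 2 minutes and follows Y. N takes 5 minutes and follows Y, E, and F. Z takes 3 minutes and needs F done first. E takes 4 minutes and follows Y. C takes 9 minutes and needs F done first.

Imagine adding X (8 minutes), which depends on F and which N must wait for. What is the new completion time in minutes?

26

Originally the workflow takes 26 minutes.
With X inserted, N now waits for max(Y, E, F, X).
New critical path: Y→F→C→G = 7+2+9+8 = 26 ⇒ 26 minutes.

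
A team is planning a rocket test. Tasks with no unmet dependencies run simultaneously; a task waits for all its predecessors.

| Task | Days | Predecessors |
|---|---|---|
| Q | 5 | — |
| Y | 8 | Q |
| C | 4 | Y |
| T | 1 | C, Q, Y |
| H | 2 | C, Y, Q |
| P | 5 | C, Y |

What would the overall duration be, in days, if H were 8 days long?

The binding path is Q→Y→C→P = 5+8+4+5 = 22; finish at 22 days.
H is off the critical path — its longest chain is 19 days, giving 3 of slack.
The binding chain switches to Q→Y→C→H = 5+8+4+8 = 25; finish 25 days.

25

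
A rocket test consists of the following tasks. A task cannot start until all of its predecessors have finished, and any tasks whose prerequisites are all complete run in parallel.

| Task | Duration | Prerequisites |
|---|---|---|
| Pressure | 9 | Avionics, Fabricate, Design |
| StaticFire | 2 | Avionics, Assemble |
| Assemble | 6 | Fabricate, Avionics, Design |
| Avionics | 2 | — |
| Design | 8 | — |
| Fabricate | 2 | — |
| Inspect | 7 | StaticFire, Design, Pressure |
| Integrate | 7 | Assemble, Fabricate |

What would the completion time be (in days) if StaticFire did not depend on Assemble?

With the dependency in place, Design→Pressure→Inspect = 8+9+7 = 24 sets the finish at 24 days.
Without Assemble→StaticFire, StaticFire's earliest start moves from 14 to 2.
After: Design→Pressure→Inspect = 8+9+7 = 24 → 24 days.

24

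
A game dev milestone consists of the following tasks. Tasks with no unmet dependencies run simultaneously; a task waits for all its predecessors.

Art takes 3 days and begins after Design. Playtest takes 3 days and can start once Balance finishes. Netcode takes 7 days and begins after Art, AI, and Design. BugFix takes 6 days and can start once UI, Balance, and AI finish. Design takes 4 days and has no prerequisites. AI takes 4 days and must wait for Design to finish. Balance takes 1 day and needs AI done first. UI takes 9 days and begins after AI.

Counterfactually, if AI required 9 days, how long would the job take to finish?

As given, the longest chain is Design→AI→UI→BugFix = 4+4+9+6 = 23, so the finish is 23 days.
Since AI is critical, the +5 change carries straight to that chain (now 28 days).
That remains the longest chain; total 28 days.

28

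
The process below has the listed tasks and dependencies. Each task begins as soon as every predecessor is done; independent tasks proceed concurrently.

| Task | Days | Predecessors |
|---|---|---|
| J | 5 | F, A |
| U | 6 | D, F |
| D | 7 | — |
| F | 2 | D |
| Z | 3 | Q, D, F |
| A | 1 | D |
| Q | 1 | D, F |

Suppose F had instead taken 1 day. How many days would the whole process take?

14

Actual critical path: D→F→U = 7+2+6 = 15 ⇒ 15 days.
Since F is critical, the -1 change carries straight to that chain (now 14 days).
That remains the longest chain; total 14 days.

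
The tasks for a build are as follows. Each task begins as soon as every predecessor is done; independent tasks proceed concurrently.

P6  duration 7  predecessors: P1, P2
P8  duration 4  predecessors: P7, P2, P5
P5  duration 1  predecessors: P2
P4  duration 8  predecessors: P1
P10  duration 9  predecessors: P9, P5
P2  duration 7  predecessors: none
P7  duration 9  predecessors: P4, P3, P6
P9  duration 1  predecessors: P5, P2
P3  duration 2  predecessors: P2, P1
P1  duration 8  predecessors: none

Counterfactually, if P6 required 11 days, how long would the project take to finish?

32

Critical path before the change: P1→P4→P7→P8 = 8+8+9+4 = 29 giving 29 days.
P6 is off the critical path — its longest chain is 28 days, giving 1 of slack.
The binding chain switches to P1→P6→P7→P8 = 8+11+9+4 = 32; finish 32 days.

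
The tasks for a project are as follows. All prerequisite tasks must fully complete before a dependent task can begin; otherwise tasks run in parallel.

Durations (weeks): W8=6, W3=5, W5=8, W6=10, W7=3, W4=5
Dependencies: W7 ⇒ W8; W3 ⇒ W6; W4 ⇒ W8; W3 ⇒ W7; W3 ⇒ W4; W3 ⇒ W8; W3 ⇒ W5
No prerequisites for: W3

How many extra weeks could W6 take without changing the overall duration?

The longest chain is W3→W4→W8 = 5+5+6 = 16; overall finish 16 weeks.
W6 finishes as early as 15 and must finish by 16.
Float = 16 − 15 = 1.

1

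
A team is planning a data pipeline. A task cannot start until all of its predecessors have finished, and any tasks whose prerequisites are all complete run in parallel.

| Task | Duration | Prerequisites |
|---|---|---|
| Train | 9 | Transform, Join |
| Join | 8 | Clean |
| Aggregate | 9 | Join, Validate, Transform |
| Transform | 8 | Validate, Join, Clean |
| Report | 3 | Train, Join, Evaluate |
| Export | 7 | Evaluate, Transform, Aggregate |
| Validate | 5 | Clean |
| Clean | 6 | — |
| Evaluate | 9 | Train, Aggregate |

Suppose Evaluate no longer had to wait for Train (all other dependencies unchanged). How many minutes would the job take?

Original critical path: Clean→Join→Transform→Aggregate→Evaluate→Export = 6+8+8+9+9+7 = 47 ⇒ 47 minutes.
Dropping Train→Evaluate doesn't change Evaluate's earliest start (31); another predecessor still binds.
New critical path: Clean→Join→Transform→Aggregate→Evaluate→Export = 6+8+8+9+9+7 = 47 ⇒ 47 minutes.

47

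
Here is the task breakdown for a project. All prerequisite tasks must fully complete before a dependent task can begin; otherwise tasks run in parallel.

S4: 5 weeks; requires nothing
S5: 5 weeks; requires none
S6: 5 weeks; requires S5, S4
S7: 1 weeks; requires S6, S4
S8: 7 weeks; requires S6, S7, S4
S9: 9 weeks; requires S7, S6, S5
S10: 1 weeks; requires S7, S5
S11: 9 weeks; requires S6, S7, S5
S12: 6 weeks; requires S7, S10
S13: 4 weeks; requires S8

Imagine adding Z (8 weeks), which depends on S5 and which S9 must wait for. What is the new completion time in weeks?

22

Originally the project takes 22 weeks.
With Z inserted, S9 now waits for max(S7, S6, S5, Z).
New critical path: S4→S6→S7→S8→S13 = 5+5+1+7+4 = 22 ⇒ 22 weeks.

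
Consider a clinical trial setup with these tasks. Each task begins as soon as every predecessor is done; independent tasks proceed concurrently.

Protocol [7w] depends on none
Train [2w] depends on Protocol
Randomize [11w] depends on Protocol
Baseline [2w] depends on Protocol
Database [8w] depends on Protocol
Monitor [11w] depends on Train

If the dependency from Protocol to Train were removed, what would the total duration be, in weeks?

18

Original critical path: Protocol→Train→Monitor = 7+2+11 = 20 ⇒ 20 weeks.
Without Protocol→Train, Train's earliest start moves from 7 to 0.
New critical path: Protocol→Randomize = 7+11 = 18 ⇒ 18 weeks.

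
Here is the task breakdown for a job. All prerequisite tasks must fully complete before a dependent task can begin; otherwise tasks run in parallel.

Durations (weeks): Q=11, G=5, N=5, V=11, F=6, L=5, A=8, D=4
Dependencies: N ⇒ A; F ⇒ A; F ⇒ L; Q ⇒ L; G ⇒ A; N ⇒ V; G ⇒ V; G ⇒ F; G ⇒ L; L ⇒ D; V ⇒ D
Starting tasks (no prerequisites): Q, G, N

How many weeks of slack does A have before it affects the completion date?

The longest chain is Q→L→D = 11+5+4 = 20; overall finish 20 weeks.
Longest path through A: 19 weeks (earliest finish 19, latest finish 20).
So A can slip 20 − 19 = 1 week.

1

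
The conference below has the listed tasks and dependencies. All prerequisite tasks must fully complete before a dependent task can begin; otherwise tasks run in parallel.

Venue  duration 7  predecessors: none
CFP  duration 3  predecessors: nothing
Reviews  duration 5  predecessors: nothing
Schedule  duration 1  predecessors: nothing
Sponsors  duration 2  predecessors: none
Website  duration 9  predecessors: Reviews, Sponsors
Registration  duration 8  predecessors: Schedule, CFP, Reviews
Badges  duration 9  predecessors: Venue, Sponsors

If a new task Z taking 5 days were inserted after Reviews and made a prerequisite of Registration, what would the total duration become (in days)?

Originally the schedule takes 16 days.
With Z inserted, Registration now waits for max(Schedule, CFP, Reviews, Z).
New critical path: Reviews→Z→Registration = 5+5+8 = 18 ⇒ 18 days.

18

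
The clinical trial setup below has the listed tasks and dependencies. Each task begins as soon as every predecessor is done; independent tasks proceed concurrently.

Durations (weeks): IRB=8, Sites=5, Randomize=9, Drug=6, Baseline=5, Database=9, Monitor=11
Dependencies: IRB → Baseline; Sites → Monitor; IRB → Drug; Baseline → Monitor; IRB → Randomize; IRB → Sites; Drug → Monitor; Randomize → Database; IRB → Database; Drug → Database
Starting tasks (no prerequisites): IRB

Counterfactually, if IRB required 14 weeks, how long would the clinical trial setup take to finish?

Critical path before the change: IRB→Randomize→Database = 8+9+9 = 26 giving 26 weeks.
Since IRB is critical, the +6 change carries straight to that chain (now 32 weeks).
The critical path is still IRB→Randomize→Database; finish is now 32 weeks.

32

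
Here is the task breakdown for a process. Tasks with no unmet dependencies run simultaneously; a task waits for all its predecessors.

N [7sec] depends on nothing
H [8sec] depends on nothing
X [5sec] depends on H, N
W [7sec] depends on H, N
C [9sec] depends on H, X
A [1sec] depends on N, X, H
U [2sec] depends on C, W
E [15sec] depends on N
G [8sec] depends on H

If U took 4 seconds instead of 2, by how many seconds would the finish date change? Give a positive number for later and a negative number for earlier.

As given, the longest chain is H→X→C→U = 8+5+9+2 = 24, so the finish is 24 seconds.
U lies on that path, so at 4 seconds the path becomes 26 seconds.
The critical path is still H→X→C→U; finish is now 26 seconds.
Change in finish: 26 − 24 = +2 seconds.

2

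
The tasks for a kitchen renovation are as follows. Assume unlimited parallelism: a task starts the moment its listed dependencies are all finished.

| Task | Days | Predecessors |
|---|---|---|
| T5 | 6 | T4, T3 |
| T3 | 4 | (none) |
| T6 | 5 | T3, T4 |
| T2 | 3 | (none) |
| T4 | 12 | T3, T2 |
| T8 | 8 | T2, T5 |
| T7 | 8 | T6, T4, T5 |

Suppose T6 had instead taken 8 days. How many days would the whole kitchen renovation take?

32

As given, the longest chain is T3→T4→T5→T7 = 4+12+6+8 = 30, so the finish is 30 days.
T6 is off the critical path — its longest chain is 29 days, giving 1 of slack.
New critical path: T3→T4→T6→T7 = 4+12+8+8 = 32 ⇒ 32 days.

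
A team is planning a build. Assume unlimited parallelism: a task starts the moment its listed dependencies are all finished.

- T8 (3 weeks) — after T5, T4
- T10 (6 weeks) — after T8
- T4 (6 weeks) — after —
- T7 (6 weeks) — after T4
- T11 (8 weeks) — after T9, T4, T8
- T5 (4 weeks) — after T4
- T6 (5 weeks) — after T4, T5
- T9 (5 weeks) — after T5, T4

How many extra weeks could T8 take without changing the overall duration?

2

The longest chain is T4→T5→T9→T11 = 6+4+5+8 = 23; overall finish 23 weeks.
Longest path through T8: 21 weeks (earliest finish 13, latest finish 15).
Float = 23 − 21 = 2.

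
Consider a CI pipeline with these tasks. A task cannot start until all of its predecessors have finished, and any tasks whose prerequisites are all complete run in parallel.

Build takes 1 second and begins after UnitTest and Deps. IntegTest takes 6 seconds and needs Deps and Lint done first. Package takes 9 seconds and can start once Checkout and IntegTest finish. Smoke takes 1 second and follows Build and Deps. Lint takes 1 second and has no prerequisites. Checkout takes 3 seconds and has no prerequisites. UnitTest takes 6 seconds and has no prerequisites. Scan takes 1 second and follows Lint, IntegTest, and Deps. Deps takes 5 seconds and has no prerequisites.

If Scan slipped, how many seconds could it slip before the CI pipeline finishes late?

8

Critical path: Deps→IntegTest→Package = 5+6+9 = 20, so the finish is 20 seconds.
Scan finishes as early as 12 and must finish by 20.
Slack of Scan = 19 − 11 = 8 seconds.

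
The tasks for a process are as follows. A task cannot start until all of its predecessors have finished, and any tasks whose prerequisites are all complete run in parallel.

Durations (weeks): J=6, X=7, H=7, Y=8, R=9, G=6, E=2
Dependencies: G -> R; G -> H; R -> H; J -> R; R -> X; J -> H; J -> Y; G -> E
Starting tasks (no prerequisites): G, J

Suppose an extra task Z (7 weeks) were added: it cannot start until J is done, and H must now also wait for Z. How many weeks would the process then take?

Originally the process takes 22 weeks.
With Z inserted, H now waits for max(G, R, J, Z).
New critical path: G→R→H = 6+9+7 = 22 ⇒ 22 weeks.

22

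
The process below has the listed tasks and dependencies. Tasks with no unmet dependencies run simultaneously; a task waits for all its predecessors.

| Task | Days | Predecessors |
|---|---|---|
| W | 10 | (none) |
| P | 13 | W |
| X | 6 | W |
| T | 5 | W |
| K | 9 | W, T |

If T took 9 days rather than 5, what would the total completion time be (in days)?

28

The binding path is W→T→K = 10+5+9 = 24; finish at 24 days.
Since T is critical, the +4 change carries straight to that chain (now 28 days).
No other chain overtakes it, so the finish is 28 days.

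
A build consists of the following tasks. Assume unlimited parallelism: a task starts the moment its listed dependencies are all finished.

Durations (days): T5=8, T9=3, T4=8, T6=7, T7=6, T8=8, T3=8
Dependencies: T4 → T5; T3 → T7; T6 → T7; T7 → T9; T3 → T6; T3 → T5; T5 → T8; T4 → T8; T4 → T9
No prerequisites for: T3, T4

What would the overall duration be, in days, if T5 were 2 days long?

24

Baseline: T3→T5→T8 = 8+8+8 = 24 → 24 days.
T5 is on the critical path; changing it to 2 makes that path 18 days.
New critical path: T3→T6→T7→T9 = 8+7+6+3 = 24 ⇒ 24 days.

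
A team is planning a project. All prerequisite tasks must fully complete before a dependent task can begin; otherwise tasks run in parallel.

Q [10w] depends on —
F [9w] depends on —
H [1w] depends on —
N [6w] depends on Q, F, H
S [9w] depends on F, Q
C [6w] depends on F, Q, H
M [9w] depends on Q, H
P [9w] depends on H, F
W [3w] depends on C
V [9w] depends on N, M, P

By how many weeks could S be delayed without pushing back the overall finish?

Critical path: Q→M→V = 10+9+9 = 28, so the finish is 28 weeks.
S finishes as early as 19 and must finish by 28.
So S can slip 28 − 19 = 9 weeks.

9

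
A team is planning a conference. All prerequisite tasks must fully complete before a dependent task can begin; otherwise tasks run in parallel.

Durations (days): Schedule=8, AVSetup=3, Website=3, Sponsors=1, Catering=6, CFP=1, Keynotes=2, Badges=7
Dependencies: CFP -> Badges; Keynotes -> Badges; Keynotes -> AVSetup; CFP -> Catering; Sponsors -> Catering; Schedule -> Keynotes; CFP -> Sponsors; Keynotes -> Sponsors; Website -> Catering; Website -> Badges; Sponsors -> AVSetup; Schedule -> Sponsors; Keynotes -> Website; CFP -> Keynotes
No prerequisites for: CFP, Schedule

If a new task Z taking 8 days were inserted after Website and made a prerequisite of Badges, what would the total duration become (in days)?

28

Originally the project takes 20 days.
With Z inserted, Badges now waits for max(CFP, Keynotes, Website, Z).
New critical path: Schedule→Keynotes→Website→Z→Badges = 8+2+3+8+7 = 28 ⇒ 28 days.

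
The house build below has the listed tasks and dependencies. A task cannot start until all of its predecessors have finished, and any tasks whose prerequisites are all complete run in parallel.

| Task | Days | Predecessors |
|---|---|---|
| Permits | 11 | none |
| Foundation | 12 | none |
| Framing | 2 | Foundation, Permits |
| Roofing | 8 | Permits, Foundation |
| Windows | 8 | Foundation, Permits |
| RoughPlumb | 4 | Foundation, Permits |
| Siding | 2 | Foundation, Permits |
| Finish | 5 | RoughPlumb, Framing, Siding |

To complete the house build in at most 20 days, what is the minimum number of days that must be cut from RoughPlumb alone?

1

Current finish: 21 days; target: 20.
RoughPlumb is on every critical path, so each day cut from RoughPlumb cuts the finish by one (this holds down to a finish of 20).
Need 21 − 20 = 1 day off RoughPlumb → RoughPlumb becomes 3 days, finish becomes 20.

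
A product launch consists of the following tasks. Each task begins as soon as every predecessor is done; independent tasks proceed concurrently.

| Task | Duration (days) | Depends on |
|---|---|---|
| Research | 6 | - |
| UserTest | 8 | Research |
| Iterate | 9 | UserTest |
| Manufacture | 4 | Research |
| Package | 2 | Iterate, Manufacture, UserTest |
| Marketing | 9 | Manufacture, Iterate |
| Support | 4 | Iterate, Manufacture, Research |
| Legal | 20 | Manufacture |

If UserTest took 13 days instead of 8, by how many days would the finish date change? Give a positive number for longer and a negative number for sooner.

The binding path is Research→UserTest→Iterate→Marketing = 6+8+9+9 = 32; finish at 32 days.
Since UserTest is critical, the +5 change carries straight to that chain (now 37 days).
No other chain overtakes it, so the finish is 37 days.
Change in finish: 37 − 32 = +5 days.

5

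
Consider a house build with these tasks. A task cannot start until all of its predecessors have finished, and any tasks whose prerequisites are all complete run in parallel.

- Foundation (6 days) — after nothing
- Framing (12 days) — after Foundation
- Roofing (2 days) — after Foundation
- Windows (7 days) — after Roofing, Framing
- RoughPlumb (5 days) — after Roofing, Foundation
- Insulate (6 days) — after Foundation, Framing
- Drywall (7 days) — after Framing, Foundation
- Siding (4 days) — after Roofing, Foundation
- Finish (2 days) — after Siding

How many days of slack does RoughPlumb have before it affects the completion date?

The longest chain is Foundation→Framing→Windows = 6+12+7 = 25; overall finish 25 days.
The longest chain containing RoughPlumb totals 13 days.
Float = 25 − 13 = 12.

12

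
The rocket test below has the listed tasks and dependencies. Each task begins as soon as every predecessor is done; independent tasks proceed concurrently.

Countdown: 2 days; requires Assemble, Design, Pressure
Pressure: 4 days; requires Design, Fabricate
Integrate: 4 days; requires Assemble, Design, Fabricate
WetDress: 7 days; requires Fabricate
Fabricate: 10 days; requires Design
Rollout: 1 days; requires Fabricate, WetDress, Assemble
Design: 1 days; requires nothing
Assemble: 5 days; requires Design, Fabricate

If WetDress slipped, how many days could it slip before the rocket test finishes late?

1

Design→Fabricate→Assemble→Integrate = 1+10+5+4 = 20 sets the makespan at 20 days.
Longest path through WetDress: 19 days (earliest finish 18, latest finish 19).
Slack of WetDress = 12 − 11 = 1 day.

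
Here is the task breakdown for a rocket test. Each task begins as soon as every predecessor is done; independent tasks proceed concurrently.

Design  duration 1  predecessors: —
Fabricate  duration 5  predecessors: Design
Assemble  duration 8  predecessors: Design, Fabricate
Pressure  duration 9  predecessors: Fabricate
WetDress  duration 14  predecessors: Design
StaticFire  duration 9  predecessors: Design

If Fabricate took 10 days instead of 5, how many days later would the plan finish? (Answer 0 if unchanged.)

Critical path before the change: Design→Fabricate→Pressure = 1+5+9 = 15 giving 15 days.
Fabricate lies on that path, so at 10 days the path becomes 20 days.
No other chain overtakes it, so the finish is 20 days.
Change in finish: 20 − 15 = +5 days.

5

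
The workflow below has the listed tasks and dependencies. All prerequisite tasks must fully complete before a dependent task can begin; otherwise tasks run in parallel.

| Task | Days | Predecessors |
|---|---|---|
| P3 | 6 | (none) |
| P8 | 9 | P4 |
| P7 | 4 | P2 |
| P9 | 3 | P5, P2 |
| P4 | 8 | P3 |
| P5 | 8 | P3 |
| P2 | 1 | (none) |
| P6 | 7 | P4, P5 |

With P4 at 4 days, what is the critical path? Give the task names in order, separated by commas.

P3, P5, P6

Actual critical path: P3→P4→P8 = 6+8+9 = 23 ⇒ 23 days.
P4 lies on that path, so at 4 days the path becomes 19 days.
Now P3→P5→P6 = 6+8+7 = 21 is longest, so the finish becomes 21 days.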